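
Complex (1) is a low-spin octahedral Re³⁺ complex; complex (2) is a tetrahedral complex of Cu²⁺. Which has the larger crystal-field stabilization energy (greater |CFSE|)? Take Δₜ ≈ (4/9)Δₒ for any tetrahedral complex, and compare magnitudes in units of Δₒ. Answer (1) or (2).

(1)

(1): Re³⁺: group 7, so d-count = 7 − 3 = 4; t2g^4 e_g^0, CFSE = -1.6Δₒ.
(2): Cu sits in group 11; removing 2 electrons leaves Cu²⁺ with 11 − 2 = 9 d electrons; Tetrahedral splitting is small, so the complex is high-spin; e⁴ t₂⁵, CFSE = -0.4Δₜ ≈ -0.18Δₒ.
So (1) has the larger |CFSE|.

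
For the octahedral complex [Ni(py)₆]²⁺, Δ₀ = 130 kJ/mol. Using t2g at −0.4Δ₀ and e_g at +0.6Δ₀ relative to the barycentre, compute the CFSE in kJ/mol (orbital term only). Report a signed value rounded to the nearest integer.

py is neutral, so the +2 overall charge sits on Ni: oxidation state +2.
Ni²⁺: group 10, so d-count = 10 − 2 = 8.
For octahedral d⁸ the high- and low-spin configurations coincide.
Configuration: t2g^6 e_g^2.
CFSE(orbital) = 6×(-0.4Δ₀) + 2×(0.6Δ₀) = -1.2Δ₀; with Δ₀ = 130 kJ/mol that is -156 kJ/mol.

-156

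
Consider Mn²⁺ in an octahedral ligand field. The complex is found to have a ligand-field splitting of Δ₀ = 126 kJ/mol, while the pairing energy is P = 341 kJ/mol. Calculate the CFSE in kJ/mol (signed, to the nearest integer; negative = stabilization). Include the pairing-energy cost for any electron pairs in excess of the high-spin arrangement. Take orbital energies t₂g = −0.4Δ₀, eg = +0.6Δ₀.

0

Mn is in group 7, so Mn²⁺ is d⁵ (7 − 2 = 5).
Here Δ₀ < P (126 < 341), so the high-spin state is favoured.
Filling d⁵ accordingly: t₂g³ eg².
Orbital CFSE = 0.0Δ₀ = 0.0 × 126 = 0 kJ/mol.
High-spin has no excess pairs, so no pairing correction applies.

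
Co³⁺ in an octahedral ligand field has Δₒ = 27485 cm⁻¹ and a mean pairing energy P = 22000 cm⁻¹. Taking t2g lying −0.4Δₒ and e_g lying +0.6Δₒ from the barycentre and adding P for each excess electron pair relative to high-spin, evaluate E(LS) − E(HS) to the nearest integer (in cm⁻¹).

Co is in group 9, so Co³⁺ is d⁶ (9 − 3 = 6).
High-spin d⁶ fills as t2g^4 e_g^2 with CFSE 4(−0.4) + 2(+0.6) = -0.4Δₒ = -10994 cm⁻¹.
Low-spin: t2g^6 e_g^0, orbital CFSE = -2.4Δₒ = -65964 cm⁻¹; plus 2 excess pairs × P = +44000 cm⁻¹; total -21964 cm⁻¹.
The difference is -21964 − (-10994) = -10970 cm⁻¹, so low-spin lies lower.

-10970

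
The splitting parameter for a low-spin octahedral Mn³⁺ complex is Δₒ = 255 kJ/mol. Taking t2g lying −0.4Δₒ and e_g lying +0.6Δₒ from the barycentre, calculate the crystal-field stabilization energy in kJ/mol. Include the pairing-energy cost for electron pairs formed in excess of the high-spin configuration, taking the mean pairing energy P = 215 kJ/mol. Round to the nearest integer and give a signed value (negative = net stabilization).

-193

Mn is in group 7, so Mn³⁺ is d⁴ (7 − 3 = 4).
The d⁴ electrons fill as t2g^4 e_g^0.
CFSE(orbital) = 4×(-0.4Δₒ) + 0×(0.6Δₒ) = -1.6Δₒ; with Δₒ = 255 kJ/mol that is -408 kJ/mol.
Pairing penalty: 1 pair vs 0 in the high-spin reference → 1 extra × P = 215 kJ/mol.
Overall CFSE = -408 + 215 = -193 kJ/mol.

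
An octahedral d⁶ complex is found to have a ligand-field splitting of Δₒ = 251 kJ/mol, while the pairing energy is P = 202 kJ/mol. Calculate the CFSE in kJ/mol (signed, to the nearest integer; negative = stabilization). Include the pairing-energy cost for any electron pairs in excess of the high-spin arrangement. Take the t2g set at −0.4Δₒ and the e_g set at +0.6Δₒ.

Since Δₒ = 251 kJ/mol > P = 202 kJ/mol, the complex adopts the low-spin configuration.
Filling d⁶ accordingly: t2g^6 e_g^0.
Orbital CFSE = -2.4Δₒ = -2.4 × 251 = -602 kJ/mol.
Excess pairs vs high-spin: 3 − 1 = 2; pairing cost = +404 kJ/mol.
Net CFSE = -602 + 404 = -198 kJ/mol.

-198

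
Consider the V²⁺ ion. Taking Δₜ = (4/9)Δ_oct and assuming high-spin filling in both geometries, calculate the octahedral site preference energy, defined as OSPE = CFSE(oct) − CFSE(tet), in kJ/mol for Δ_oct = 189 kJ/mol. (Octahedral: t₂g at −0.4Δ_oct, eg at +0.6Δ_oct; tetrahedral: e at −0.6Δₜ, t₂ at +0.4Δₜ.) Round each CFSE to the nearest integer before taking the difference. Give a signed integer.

V is in group 5, so V²⁺ is d³ (5 − 2 = 3).
In an octahedral site d³ (HS) is t2g^3 e_g^0, giving CFSE(oct) = -1.2Δ_oct = -227 kJ/mol.
Tetrahedral e^2 t2^1 gives -0.8Δₜ = -0.8 × (4/9) × 189 = -67 kJ/mol.
Subtracting, OSPE = -227 − (-67) = -160 kJ/mol.

-160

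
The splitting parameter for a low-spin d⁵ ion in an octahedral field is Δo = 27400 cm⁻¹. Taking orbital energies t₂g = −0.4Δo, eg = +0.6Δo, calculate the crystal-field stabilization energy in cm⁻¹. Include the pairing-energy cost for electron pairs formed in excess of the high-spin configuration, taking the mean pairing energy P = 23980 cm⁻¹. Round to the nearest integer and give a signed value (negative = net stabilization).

-6840

Electron filling gives t₂g⁵ eg⁰.
The orbital stabilization is -2.0Δo = -2.0 × 27400 = -54800 cm⁻¹.
Pairing penalty: 2 pairs vs 0 in the high-spin reference → 2 extra × P = 47960 cm⁻¹.
Combining: -54800 + 47960 = -6840 cm⁻¹.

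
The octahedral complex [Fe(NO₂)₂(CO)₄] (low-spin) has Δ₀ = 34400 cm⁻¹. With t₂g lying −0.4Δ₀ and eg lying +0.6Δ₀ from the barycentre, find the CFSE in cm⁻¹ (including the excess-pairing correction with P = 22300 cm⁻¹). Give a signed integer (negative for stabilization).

-37960

Ligand charges: 2×(-1) from NO₂⁻ and 4×(+0) from CO sum to -2; with overall charge +0, Fe is +2.
Fe sits in group 8; removing 2 electrons leaves Fe²⁺ with 8 − 2 = 6 d electrons.
The d⁶ electrons fill as t₂g⁶ eg⁰.
Orbital CFSE = 6(-0.4) + 0(0.6) = -2.4Δ₀ = -2.4 × 34400 = -82560 cm⁻¹.
Pairing penalty: 3 pairs vs 1 in the high-spin reference → 2 extra × P = 44600 cm⁻¹.
Net CFSE = -82560 + 44600 = -37960 cm⁻¹.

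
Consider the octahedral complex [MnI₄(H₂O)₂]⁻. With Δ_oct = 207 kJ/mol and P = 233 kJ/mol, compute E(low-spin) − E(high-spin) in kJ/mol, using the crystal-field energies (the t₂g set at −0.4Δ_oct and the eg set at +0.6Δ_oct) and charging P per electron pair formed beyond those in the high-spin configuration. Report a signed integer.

Ligand charges: 4×(-1) from I⁻ and 2×(+0) from H₂O sum to -4; with overall charge -1, Mn is +3.
Mn is in group 7, so Mn³⁺ is d⁴ (7 − 3 = 4).
High-spin: t₂g³ eg¹, CFSE = -0.6Δ_oct = -124 kJ/mol.
Low-spin t₂g⁴ eg⁰ gives -1.6Δ_oct = -331 kJ/mol, but forming 1 extra pair costs 1P = 233 kJ/mol, so E(LS) = -331 + 233 = -98 kJ/mol.
E(LS) − E(HS) = -98 − (-124) = 26 kJ/mol.

26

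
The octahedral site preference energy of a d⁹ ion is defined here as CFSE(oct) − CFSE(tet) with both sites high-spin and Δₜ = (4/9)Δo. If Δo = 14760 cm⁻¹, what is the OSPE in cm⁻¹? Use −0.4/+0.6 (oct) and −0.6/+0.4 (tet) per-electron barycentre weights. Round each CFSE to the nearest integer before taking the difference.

-6232

Octahedral (high-spin): t₂g⁶ eg³, CFSE = 6(−0.4) + 3(+0.6) = -0.6Δo = -0.6 × 14760 = -8856 cm⁻¹.
Tetrahedral: e⁴ t₂⁵, CFSE = 4(−0.6) + 5(+0.4) = -0.4Δₜ = -0.4 × (4/9) × 14760 = -2624 cm⁻¹.
OSPE = -8856 − (-2624) = -6232 cm⁻¹.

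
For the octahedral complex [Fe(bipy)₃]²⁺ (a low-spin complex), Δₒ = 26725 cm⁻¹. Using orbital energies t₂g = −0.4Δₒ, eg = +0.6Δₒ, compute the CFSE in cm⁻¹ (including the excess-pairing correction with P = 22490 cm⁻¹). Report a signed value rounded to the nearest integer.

bipy is neutral, so the +2 overall charge sits on Fe: oxidation state +2.
Fe is in group 8, so Fe²⁺ is d⁶ (8 − 2 = 6).
Electron filling gives t₂g⁶ eg⁰.
The orbital stabilization is -2.4Δₒ = -2.4 × 26725 = -64140 cm⁻¹.
Relative to high-spin t₂g⁴ eg² (1 paired), the low-spin configuration has 2 additional pairs, contributing +2 × 22490 = +44980 cm⁻¹.
Combining: -64140 + 44980 = -19160 cm⁻¹.

-19160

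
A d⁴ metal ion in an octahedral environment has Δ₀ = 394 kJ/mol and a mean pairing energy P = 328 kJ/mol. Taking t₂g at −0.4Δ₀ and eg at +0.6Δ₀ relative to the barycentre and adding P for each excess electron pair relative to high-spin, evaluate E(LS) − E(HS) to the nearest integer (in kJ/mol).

-66

High-spin: t₂g³ eg¹, CFSE = -0.6Δ₀ = -236 kJ/mol.
Low-spin t₂g⁴ eg⁰ gives -1.6Δ₀ = -630 kJ/mol, but forming 1 extra pair costs 1P = 328 kJ/mol, so E(LS) = -630 + 328 = -302 kJ/mol.
E(LS) − E(HS) = -302 − (-236) = -66 kJ/mol.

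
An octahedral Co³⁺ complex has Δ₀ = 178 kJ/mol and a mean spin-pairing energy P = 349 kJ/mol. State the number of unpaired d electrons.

4

Co sits in group 9; removing 3 electrons leaves Co³⁺ with 9 − 3 = 6 d electrons.
Since Δ₀ = 178 kJ/mol < P = 349 kJ/mol, the complex adopts the high-spin configuration.
That gives t2g^4 e_g^2.
Unpaired electrons: 4.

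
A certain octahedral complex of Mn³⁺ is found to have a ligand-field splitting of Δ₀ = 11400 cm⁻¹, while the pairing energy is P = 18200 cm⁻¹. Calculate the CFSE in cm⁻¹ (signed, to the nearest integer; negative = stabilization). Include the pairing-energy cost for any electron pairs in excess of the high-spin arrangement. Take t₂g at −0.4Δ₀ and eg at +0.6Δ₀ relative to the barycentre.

-6840

Mn³⁺: group 7, so d-count = 7 − 3 = 4.
Δ₀ < P, so pairing is avoided: the ground state is high-spin.
That gives t₂g³ eg¹.
Orbital CFSE = -0.6Δ₀ = -0.6 × 11400 = -6840 cm⁻¹.
High-spin has no excess pairs, so no pairing correction applies.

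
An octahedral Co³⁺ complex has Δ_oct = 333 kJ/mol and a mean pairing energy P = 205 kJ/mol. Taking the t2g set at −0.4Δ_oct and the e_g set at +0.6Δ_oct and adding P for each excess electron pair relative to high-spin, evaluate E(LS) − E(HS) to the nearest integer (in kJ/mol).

-256

Co sits in group 9; removing 3 electrons leaves Co³⁺ with 9 − 3 = 6 d electrons.
In the high-spin limit (t2g^4 e_g^2) the orbital term is -0.4Δ_oct = -133 kJ/mol, with no excess pairing.
Low-spin: t2g^6 e_g^0, orbital CFSE = -2.4Δ_oct = -799 kJ/mol; plus 2 excess pairs × P = +410 kJ/mol; total -389 kJ/mol.
Thus E(LS) − E(HS) = -256 kJ/mol.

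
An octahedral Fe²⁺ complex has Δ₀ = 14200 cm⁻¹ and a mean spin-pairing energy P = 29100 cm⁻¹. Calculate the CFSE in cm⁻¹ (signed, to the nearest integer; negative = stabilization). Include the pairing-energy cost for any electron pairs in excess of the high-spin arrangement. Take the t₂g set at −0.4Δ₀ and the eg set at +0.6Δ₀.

-5680

Fe sits in group 8; removing 2 electrons leaves Fe²⁺ with 8 − 2 = 6 d electrons.
Since Δ₀ = 14200 cm⁻¹ < P = 29100 cm⁻¹, the complex adopts the high-spin configuration.
That gives t₂g⁴ eg².
Orbital CFSE = -0.4Δ₀ = -0.4 × 14200 = -5680 cm⁻¹.
High-spin has no excess pairs, so no pairing correction applies.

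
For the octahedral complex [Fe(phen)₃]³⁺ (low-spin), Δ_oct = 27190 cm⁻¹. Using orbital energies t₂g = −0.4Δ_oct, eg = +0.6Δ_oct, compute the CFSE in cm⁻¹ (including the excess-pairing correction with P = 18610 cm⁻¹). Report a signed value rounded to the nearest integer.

phen is neutral, so the +3 overall charge sits on Fe: oxidation state +3.
Fe is in group 8, so Fe³⁺ is d⁵ (8 − 3 = 5).
The d⁵ electrons fill as t₂g⁵ eg⁰.
CFSE(orbital) = 5×(-0.4Δ_oct) + 0×(0.6Δ_oct) = -2.0Δ_oct; with Δ_oct = 27190 cm⁻¹ that is -54380 cm⁻¹.
Relative to high-spin t₂g³ eg² (0 paired), the low-spin configuration has 2 additional pairs, contributing +2 × 18610 = +37220 cm⁻¹.
Combining: -54380 + 37220 = -17160 cm⁻¹.

-17160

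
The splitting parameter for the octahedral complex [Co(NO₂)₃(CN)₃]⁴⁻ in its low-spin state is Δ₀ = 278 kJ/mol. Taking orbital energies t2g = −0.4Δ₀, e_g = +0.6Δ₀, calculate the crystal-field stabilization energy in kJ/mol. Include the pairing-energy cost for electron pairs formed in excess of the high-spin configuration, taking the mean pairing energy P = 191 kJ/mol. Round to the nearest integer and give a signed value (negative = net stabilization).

-309

Ligand charges: 3×(-1) from NO₂⁻ and 3×(-1) from CN⁻ sum to -6; with overall charge -4, Co is +2.
Co²⁺: group 9, so d-count = 9 − 2 = 7.
Configuration: t2g^6 e_g^1.
Orbital CFSE = 6(-0.4) + 1(0.6) = -1.8Δ₀ = -1.8 × 278 = -500 kJ/mol.
High-spin d⁷ would be t2g^5 e_g^2 with 2 pairs; low-spin has 3, so 1 excess pair costs +1P = +191 kJ/mol.
Net CFSE = -500 + 191 = -309 kJ/mol.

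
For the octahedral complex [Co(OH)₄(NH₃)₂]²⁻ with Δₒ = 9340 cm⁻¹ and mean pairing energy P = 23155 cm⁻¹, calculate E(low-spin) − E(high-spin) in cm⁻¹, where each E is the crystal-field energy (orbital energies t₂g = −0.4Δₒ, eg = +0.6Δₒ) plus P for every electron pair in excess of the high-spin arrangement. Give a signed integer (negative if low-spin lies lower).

13815

Ligand charges: 4×(-1) from OH⁻ and 2×(+0) from NH₃ sum to -4; with overall charge -2, Co is +2.
Co sits in group 9; removing 2 electrons leaves Co²⁺ with 9 − 2 = 7 d electrons.
In the high-spin limit (t₂g⁵ eg²) the orbital term is -0.8Δₒ = -7472 cm⁻¹, with no excess pairing.
For low-spin the configuration is t₂g⁶ eg¹: orbital energy -1.8 × 9340 = -16812 cm⁻¹, and 1 additional pair relative to high-spin adds 23155 cm⁻¹, giving 6343 cm⁻¹.
The difference is 6343 − (-7472) = 13815 cm⁻¹, so high-spin lies lower.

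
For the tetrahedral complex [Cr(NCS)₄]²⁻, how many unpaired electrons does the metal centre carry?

Each NCS⁻ contributes -1; 4 × (-1) = -4. With overall charge -2, Cr is in the +2 oxidation state.
Cr²⁺: group 6, so d-count = 6 − 2 = 4.
With tetrahedral geometry the complex is necessarily high-spin.
Configuration: e² t₂², giving 4 unpaired electrons.

4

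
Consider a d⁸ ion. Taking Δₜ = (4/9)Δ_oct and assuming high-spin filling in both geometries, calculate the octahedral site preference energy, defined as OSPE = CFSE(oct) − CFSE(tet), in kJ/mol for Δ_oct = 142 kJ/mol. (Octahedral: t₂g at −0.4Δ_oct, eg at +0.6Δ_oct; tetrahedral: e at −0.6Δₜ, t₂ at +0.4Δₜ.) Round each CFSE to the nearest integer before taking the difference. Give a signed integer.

-120

Octahedral high-spin t2g^6 e_g^2: CFSE = -1.2 × 142 = -170 kJ/mol.
In a tetrahedral site the filling is e^4 t2^4: CFSE(tet) = -0.8Δₜ = -0.8 × (4/9)(142) = -50 kJ/mol.
OSPE = -170 − (-50) = -120 kJ/mol.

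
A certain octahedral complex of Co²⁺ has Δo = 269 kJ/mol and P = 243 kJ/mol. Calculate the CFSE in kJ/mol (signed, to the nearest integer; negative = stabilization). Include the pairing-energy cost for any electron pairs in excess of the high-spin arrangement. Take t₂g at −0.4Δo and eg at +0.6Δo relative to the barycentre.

-241

Co²⁺: group 9, so d-count = 9 − 2 = 7.
Δo > P, so pairing is preferred: the ground state is low-spin.
Configuration: t₂g⁶ eg¹.
Orbital CFSE = -1.8Δo = -1.8 × 269 = -484 kJ/mol.
Excess pairs vs high-spin: 3 − 2 = 1; pairing cost = +243 kJ/mol.
Net CFSE = -484 + 243 = -241 kJ/mol.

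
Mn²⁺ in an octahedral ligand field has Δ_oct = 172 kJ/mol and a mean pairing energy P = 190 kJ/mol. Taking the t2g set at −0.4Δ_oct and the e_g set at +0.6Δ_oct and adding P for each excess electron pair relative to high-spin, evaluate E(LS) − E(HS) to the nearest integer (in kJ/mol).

36

Group 7 minus oxidation state +2 gives a d⁵ configuration for Mn²⁺.
High-spin d⁵ fills as t2g^3 e_g^2 with CFSE 3(−0.4) + 2(+0.6) = 0.0Δ_oct = 0 kJ/mol.
For low-spin the configuration is t2g^5 e_g^0: orbital energy -2.0 × 172 = -344 kJ/mol, and 2 additional pairs relative to high-spin add 380 kJ/mol, giving 36 kJ/mol.
Thus E(LS) − E(HS) = 36 kJ/mol.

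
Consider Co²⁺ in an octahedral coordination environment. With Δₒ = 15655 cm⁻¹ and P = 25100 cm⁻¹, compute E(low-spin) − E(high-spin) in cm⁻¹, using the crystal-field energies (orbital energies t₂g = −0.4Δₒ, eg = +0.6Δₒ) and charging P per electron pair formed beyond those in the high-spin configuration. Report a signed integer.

Co is in group 9, so Co²⁺ is d⁷ (9 − 2 = 7).
High-spin: t₂g⁵ eg², CFSE = -0.8Δₒ = -12524 cm⁻¹.
Low-spin t₂g⁶ eg¹ gives -1.8Δₒ = -28179 cm⁻¹, but forming 1 extra pair costs 1P = 25100 cm⁻¹, so E(LS) = -28179 + 25100 = -3079 cm⁻¹.
The difference is -3079 − (-12524) = 9445 cm⁻¹, so high-spin lies lower.

9445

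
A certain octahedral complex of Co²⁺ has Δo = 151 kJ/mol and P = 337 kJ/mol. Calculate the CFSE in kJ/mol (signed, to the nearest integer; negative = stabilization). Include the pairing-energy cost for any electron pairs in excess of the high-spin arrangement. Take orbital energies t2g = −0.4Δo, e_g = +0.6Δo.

-121

Group 9 minus oxidation state +2 gives a d⁷ configuration for Co²⁺.
With Δo < P the complex is high-spin.
Configuration: t2g^5 e_g^2.
Orbital CFSE = -0.8Δo = -0.8 × 151 = -121 kJ/mol.
High-spin has no excess pairs, so no pairing correction applies.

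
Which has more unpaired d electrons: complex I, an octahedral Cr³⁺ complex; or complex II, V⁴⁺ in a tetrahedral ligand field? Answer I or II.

I

I: Group 6 minus oxidation state +3 gives a d³ configuration for Cr³⁺; For octahedral d³ the high- and low-spin configurations coincide; t2g^3 e_g^0 → 3 unpaired.
II: V is in group 5, so V⁴⁺ is d¹ (5 − 4 = 1); Tetrahedral fields are weak (Δₜ ≈ 4/9 Δₒ), so electrons fill high-spin; e¹ t₂⁰ → 1 unpaired.
So I has more unpaired electrons.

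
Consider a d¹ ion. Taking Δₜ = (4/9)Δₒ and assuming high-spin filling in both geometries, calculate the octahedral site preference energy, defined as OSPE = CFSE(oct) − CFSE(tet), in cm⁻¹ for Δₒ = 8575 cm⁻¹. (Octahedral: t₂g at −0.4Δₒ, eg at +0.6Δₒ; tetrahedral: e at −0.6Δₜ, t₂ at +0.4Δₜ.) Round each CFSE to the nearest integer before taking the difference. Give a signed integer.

-1143

Octahedral high-spin t₂g¹ eg⁰: CFSE = -0.4 × 8575 = -3430 cm⁻¹.
In a tetrahedral site the filling is e¹ t₂⁰: CFSE(tet) = -0.6Δₜ = -0.6 × (4/9)(8575) = -2287 cm⁻¹.
OSPE = -3430 − (-2287) = -1143 cm⁻¹.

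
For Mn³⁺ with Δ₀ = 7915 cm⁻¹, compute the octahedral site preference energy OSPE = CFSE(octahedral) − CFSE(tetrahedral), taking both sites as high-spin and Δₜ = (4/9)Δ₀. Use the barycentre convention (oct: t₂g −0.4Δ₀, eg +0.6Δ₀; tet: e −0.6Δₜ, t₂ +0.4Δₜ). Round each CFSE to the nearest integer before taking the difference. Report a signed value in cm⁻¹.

Mn sits in group 7; removing 3 electrons leaves Mn³⁺ with 7 − 3 = 4 d electrons.
Octahedral (high-spin): t2g^3 e_g^1, CFSE = 3(−0.4) + 1(+0.6) = -0.6Δ₀ = -0.6 × 7915 = -4749 cm⁻¹.
Tetrahedral: e^2 t2^2, CFSE = 2(−0.6) + 2(+0.4) = -0.4Δₜ = -0.4 × (4/9) × 7915 = -1407 cm⁻¹.
OSPE = -4749 − (-1407) = -3342 cm⁻¹.

-3342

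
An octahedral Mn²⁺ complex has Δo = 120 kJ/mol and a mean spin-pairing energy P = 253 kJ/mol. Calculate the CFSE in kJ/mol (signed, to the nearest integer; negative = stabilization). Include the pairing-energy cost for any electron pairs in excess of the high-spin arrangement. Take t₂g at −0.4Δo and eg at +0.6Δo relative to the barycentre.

0

Group 7 minus oxidation state +2 gives a d⁵ configuration for Mn²⁺.
With Δo < P the complex is high-spin.
That gives t₂g³ eg².
Orbital CFSE = 0.0Δo = 0.0 × 120 = 0 kJ/mol.
High-spin has no excess pairs, so no pairing correction applies.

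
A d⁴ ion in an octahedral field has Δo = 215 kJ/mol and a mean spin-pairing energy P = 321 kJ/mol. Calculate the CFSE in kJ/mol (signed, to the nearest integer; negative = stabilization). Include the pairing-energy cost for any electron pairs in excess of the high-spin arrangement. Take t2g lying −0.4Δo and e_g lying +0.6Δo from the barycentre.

Δo < P, so pairing is avoided: the ground state is high-spin.
That gives t2g^3 e_g^1.
Orbital CFSE = -0.6Δo = -0.6 × 215 = -129 kJ/mol.
High-spin has no excess pairs, so no pairing correction applies.

-129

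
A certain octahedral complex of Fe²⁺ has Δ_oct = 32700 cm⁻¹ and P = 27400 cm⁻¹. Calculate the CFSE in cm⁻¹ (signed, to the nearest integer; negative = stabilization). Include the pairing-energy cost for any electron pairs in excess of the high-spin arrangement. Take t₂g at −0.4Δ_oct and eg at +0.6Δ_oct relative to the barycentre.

-23680

Fe²⁺: group 8, so d-count = 8 − 2 = 6.
Since Δ_oct = 32700 cm⁻¹ > P = 27400 cm⁻¹, the complex adopts the low-spin configuration.
Filling d⁶ accordingly: t₂g⁶ eg⁰.
Orbital CFSE = -2.4Δ_oct = -2.4 × 32700 = -78480 cm⁻¹.
Excess pairs vs high-spin: 3 − 1 = 2; pairing cost = +54800 cm⁻¹.
Net CFSE = -78480 + 54800 = -23680 cm⁻¹.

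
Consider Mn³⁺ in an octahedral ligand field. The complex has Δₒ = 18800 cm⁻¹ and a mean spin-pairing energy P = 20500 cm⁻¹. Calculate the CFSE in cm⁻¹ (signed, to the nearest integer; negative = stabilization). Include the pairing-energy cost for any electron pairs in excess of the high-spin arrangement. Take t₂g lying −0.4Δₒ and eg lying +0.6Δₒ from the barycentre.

-11280

Mn sits in group 7; removing 3 electrons leaves Mn³⁺ with 7 − 3 = 4 d electrons.
Δₒ < P, so pairing is avoided: the ground state is high-spin.
Configuration: t₂g³ eg¹.
Orbital CFSE = -0.6Δₒ = -0.6 × 18800 = -11280 cm⁻¹.
High-spin has no excess pairs, so no pairing correction applies.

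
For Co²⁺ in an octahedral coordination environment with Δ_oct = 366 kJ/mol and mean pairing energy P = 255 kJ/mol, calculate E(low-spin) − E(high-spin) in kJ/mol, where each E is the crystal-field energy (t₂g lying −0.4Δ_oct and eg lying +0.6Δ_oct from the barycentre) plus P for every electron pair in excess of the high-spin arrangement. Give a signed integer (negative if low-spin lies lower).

-111

Co²⁺: group 9, so d-count = 9 − 2 = 7.
In the high-spin limit (t₂g⁵ eg²) the orbital term is -0.8Δ_oct = -293 kJ/mol, with no excess pairing.
For low-spin the configuration is t₂g⁶ eg¹: orbital energy -1.8 × 366 = -659 kJ/mol, and 1 additional pair relative to high-spin adds 255 kJ/mol, giving -404 kJ/mol.
The difference is -404 − (-293) = -111 kJ/mol, so low-spin lies lower.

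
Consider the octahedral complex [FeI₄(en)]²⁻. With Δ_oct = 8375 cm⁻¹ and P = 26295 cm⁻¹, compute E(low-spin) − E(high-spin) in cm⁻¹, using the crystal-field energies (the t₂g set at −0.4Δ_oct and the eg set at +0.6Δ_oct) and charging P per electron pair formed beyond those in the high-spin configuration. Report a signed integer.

35840

Ligand charges: 4×(-1) from I⁻ and 1×(+0) from en sum to -4; with overall charge -2, Fe is +2.
Group 8 minus oxidation state +2 gives a d⁶ configuration for Fe²⁺.
High-spin d⁶ fills as t₂g⁴ eg² with CFSE 4(−0.4) + 2(+0.6) = -0.4Δ_oct = -3350 cm⁻¹.
For low-spin the configuration is t₂g⁶ eg⁰: orbital energy -2.4 × 8375 = -20100 cm⁻¹, and 2 additional pairs relative to high-spin add 52590 cm⁻¹, giving 32490 cm⁻¹.
The difference is 32490 − (-3350) = 35840 cm⁻¹, so high-spin lies lower.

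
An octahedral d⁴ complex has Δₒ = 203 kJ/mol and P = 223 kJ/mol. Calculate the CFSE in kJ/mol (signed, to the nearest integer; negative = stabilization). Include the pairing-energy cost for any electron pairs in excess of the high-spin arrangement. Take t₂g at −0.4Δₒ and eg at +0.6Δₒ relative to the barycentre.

-122

Here Δₒ < P (203 < 223), so the high-spin state is favoured.
That gives t₂g³ eg¹.
Orbital CFSE = -0.6Δₒ = -0.6 × 203 = -122 kJ/mol.
High-spin has no excess pairs, so no pairing correction applies.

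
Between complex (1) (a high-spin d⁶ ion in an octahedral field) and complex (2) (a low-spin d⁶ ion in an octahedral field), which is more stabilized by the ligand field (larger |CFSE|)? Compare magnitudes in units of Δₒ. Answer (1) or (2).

(1): t2g^4 e_g^2, CFSE = -0.4Δₒ.
(2): t2g^6 e_g^0, CFSE = -2.4Δₒ.
So (2) has the larger |CFSE|.

(2)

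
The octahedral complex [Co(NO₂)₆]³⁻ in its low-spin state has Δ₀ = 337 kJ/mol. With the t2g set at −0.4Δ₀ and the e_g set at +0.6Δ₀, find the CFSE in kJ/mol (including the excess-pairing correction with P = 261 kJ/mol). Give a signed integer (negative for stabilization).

Each NO₂⁻ contributes -1; 6 × (-1) = -6. With overall charge -3, Co is in the +3 oxidation state.
Group 9 minus oxidation state +3 gives a d⁶ configuration for Co³⁺.
The d⁶ electrons fill as t2g^6 e_g^0.
CFSE(orbital) = 6×(-0.4Δ₀) + 0×(0.6Δ₀) = -2.4Δ₀; with Δ₀ = 337 kJ/mol that is -809 kJ/mol.
Pairing penalty: 3 pairs vs 1 in the high-spin reference → 2 extra × P = 522 kJ/mol.
Overall CFSE = -809 + 522 = -287 kJ/mol.

-287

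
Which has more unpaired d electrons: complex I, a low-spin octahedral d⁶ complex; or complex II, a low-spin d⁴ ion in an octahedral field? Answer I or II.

I: t2g^6 e_g^0 → 0 unpaired.
II: t₂g⁴ eg⁰ → 2 unpaired.
So II has more unpaired electrons.

II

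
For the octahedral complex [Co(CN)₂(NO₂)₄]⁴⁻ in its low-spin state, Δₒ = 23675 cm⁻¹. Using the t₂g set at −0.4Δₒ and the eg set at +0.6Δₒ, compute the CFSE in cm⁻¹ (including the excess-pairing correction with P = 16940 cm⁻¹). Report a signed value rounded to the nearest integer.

Ligand charges: 2×(-1) from CN⁻ and 4×(-1) from NO₂⁻ sum to -6; with overall charge -4, Co is +2.
Group 9 minus oxidation state +2 gives a d⁷ configuration for Co²⁺.
Electron filling gives t₂g⁶ eg¹.
Orbital CFSE = 6(-0.4) + 1(0.6) = -1.8Δₒ = -1.8 × 23675 = -42615 cm⁻¹.
Pairing penalty: 3 pairs vs 2 in the high-spin reference → 1 extra × P = 16940 cm⁻¹.
Combining: -42615 + 16940 = -25675 cm⁻¹.

-25675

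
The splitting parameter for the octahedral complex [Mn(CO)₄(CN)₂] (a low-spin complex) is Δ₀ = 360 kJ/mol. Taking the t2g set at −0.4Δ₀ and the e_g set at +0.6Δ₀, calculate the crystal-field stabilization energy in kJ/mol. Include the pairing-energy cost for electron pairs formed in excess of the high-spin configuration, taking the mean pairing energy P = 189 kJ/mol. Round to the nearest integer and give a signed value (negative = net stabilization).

Ligand charges: 4×(+0) from CO and 2×(-1) from CN⁻ sum to -2; with overall charge +0, Mn is +2.
Mn sits in group 7; removing 2 electrons leaves Mn²⁺ with 7 − 2 = 5 d electrons.
The d⁵ electrons fill as t2g^5 e_g^0.
Orbital CFSE = 5(-0.4) + 0(0.6) = -2.0Δ₀ = -2.0 × 360 = -720 kJ/mol.
Relative to high-spin t2g^3 e_g^2 (0 paired), the low-spin configuration has 2 additional pairs, contributing +2 × 189 = +378 kJ/mol.
Net CFSE = -720 + 378 = -342 kJ/mol.

-342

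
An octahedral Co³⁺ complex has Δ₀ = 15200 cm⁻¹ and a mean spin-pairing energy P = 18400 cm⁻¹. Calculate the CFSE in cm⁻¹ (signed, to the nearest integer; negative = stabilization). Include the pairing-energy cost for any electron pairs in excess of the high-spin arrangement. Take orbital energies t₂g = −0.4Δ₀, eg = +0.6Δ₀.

Group 9 minus oxidation state +3 gives a d⁶ configuration for Co³⁺.
Since Δ₀ = 15200 cm⁻¹ < P = 18400 cm⁻¹, the complex adopts the high-spin configuration.
Configuration: t₂g⁴ eg².
Orbital CFSE = -0.4Δ₀ = -0.4 × 15200 = -6080 cm⁻¹.
High-spin has no excess pairs, so no pairing correction applies.

-6080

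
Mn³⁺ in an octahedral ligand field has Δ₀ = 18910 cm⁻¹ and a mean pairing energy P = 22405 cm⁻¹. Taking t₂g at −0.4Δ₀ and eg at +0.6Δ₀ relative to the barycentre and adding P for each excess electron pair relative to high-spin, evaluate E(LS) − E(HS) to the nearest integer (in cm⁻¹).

Group 7 minus oxidation state +3 gives a d⁴ configuration for Mn³⁺.
In the high-spin limit (t₂g³ eg¹) the orbital term is -0.6Δ₀ = -11346 cm⁻¹, with no excess pairing.
Low-spin t₂g⁴ eg⁰ gives -1.6Δ₀ = -30256 cm⁻¹, but forming 1 extra pair costs 1P = 22405 cm⁻¹, so E(LS) = -30256 + 22405 = -7851 cm⁻¹.
E(LS) − E(HS) = -7851 − (-11346) = 3495 cm⁻¹.

3495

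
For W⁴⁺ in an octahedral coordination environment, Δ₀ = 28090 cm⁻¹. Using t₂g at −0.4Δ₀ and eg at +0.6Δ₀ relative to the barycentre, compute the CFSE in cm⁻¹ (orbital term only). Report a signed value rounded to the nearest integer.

Group 6 minus oxidation state +4 gives a d² configuration for W⁴⁺.
Electron filling gives t₂g² eg⁰.
Orbital CFSE = 2(-0.4) + 0(0.6) = -0.8Δ₀ = -0.8 × 28090 = -22472 cm⁻¹.

-22472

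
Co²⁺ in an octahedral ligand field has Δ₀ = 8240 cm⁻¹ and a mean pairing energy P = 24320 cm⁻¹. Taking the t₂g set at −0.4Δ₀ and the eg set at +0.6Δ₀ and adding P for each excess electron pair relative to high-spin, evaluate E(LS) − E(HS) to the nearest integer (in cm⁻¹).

Co²⁺: group 9, so d-count = 9 − 2 = 7.
High-spin: t₂g⁵ eg², CFSE = -0.8Δ₀ = -6592 cm⁻¹.
Low-spin t₂g⁶ eg¹ gives -1.8Δ₀ = -14832 cm⁻¹, but forming 1 extra pair costs 1P = 24320 cm⁻¹, so E(LS) = -14832 + 24320 = 9488 cm⁻¹.
The difference is 9488 − (-6592) = 16080 cm⁻¹, so high-spin lies lower.

16080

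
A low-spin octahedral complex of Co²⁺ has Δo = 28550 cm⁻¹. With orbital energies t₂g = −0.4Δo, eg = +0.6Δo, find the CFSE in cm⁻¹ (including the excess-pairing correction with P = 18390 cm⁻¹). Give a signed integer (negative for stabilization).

-33000

Co sits in group 9; removing 2 electrons leaves Co²⁺ with 9 − 2 = 7 d electrons.
The d⁷ electrons fill as t₂g⁶ eg¹.
Orbital CFSE = 6(-0.4) + 1(0.6) = -1.8Δo = -1.8 × 28550 = -51390 cm⁻¹.
Relative to high-spin t₂g⁵ eg² (2 paired), the low-spin configuration has 1 additional pair, contributing +1 × 18390 = +18390 cm⁻¹.
Combining: -51390 + 18390 = -33000 cm⁻¹.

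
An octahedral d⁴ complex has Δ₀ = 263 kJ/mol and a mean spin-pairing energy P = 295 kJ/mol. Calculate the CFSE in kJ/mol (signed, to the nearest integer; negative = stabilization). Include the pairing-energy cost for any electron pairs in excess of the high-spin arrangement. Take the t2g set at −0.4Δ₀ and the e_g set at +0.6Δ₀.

-158

Δ₀ < P, so pairing is avoided: the ground state is high-spin.
Filling d⁴ accordingly: t2g^3 e_g^1.
Orbital CFSE = -0.6Δ₀ = -0.6 × 263 = -158 kJ/mol.
High-spin has no excess pairs, so no pairing correction applies.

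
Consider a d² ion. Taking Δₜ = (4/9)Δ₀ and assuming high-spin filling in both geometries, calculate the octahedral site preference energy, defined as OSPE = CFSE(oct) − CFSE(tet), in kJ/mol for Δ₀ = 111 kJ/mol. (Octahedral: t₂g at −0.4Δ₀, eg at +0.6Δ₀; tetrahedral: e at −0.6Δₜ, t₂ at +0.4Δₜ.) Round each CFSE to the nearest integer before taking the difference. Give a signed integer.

In an octahedral site d² (HS) is t2g^2 e_g^0, giving CFSE(oct) = -0.8Δ₀ = -89 kJ/mol.
In a tetrahedral site the filling is e^2 t2^0: CFSE(tet) = -1.2Δₜ = -1.2 × (4/9)(111) = -59 kJ/mol.
Subtracting, OSPE = -89 − (-59) = -30 kJ/mol.

-30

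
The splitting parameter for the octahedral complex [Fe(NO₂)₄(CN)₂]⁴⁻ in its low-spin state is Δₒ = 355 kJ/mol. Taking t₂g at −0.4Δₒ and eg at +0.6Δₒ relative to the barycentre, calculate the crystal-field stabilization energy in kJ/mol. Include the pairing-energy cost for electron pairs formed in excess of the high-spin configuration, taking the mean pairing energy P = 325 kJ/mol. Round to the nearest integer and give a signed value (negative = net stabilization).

-202

Ligand charges: 4×(-1) from NO₂⁻ and 2×(-1) from CN⁻ sum to -6; with overall charge -4, Fe is +2.
Fe²⁺: group 8, so d-count = 8 − 2 = 6.
Electron filling gives t₂g⁶ eg⁰.
CFSE(orbital) = 6×(-0.4Δₒ) + 0×(0.6Δₒ) = -2.4Δₒ; with Δₒ = 355 kJ/mol that is -852 kJ/mol.
Pairing penalty: 3 pairs vs 1 in the high-spin reference → 2 extra × P = 650 kJ/mol.
Overall CFSE = -852 + 650 = -202 kJ/mol.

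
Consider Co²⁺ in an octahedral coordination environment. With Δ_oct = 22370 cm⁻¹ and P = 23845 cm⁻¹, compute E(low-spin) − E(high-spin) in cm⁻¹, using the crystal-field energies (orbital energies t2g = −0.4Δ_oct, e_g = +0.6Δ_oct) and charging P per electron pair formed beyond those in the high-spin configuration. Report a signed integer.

1475

Co sits in group 9; removing 2 electrons leaves Co²⁺ with 9 − 2 = 7 d electrons.
High-spin d⁷ fills as t2g^5 e_g^2 with CFSE 5(−0.4) + 2(+0.6) = -0.8Δ_oct = -17896 cm⁻¹.
Low-spin t2g^6 e_g^1 gives -1.8Δ_oct = -40266 cm⁻¹, but forming 1 extra pair costs 1P = 23845 cm⁻¹, so E(LS) = -40266 + 23845 = -16421 cm⁻¹.
Thus E(LS) − E(HS) = 1475 cm⁻¹.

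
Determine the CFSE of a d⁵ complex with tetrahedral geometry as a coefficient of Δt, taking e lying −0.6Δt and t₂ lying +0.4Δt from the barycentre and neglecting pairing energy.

Tetrahedral fields are weak (Δₜ ≈ 4/9 Δₒ), so electrons fill high-spin.
Configuration: e² t₂³.
CFSE = 2(-0.6Δt) + 3(0.4Δt) = -1.2Δt + 1.2Δt = 0.0Δt.

0.0 Δt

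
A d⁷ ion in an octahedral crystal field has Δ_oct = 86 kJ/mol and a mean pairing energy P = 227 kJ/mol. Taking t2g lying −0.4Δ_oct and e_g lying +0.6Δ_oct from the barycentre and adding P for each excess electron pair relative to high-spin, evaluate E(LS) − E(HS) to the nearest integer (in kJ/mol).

In the high-spin limit (t2g^5 e_g^2) the orbital term is -0.8Δ_oct = -69 kJ/mol, with no excess pairing.
For low-spin the configuration is t2g^6 e_g^1: orbital energy -1.8 × 86 = -155 kJ/mol, and 1 additional pair relative to high-spin adds 227 kJ/mol, giving 72 kJ/mol.
The difference is 72 − (-69) = 141 kJ/mol, so high-spin lies lower.

141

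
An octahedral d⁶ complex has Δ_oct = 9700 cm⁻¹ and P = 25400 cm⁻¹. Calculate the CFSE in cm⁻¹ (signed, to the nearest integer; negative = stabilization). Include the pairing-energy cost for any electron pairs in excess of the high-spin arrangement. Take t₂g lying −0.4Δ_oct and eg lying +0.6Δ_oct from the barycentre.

-3880

Since Δ_oct = 9700 cm⁻¹ < P = 25400 cm⁻¹, the complex adopts the high-spin configuration.
Configuration: t₂g⁴ eg².
Orbital CFSE = -0.4Δ_oct = -0.4 × 9700 = -3880 cm⁻¹.
High-spin has no excess pairs, so no pairing correction applies.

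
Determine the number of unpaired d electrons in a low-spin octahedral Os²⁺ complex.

Os sits in group 8; removing 2 electrons leaves Os²⁺ with 8 − 2 = 6 d electrons.
Configuration: t₂g⁶ eg⁰, giving 0 unpaired electrons.

0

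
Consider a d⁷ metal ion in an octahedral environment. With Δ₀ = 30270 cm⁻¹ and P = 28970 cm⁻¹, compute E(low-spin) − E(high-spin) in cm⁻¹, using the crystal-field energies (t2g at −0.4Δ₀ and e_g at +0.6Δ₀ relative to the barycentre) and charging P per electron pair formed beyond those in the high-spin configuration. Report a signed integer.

-1300

High-spin d⁷ fills as t2g^5 e_g^2 with CFSE 5(−0.4) + 2(+0.6) = -0.8Δ₀ = -24216 cm⁻¹.
Low-spin t2g^6 e_g^1 gives -1.8Δ₀ = -54486 cm⁻¹, but forming 1 extra pair costs 1P = 28970 cm⁻¹, so E(LS) = -54486 + 28970 = -25516 cm⁻¹.
E(LS) − E(HS) = -25516 − (-24216) = -1300 cm⁻¹.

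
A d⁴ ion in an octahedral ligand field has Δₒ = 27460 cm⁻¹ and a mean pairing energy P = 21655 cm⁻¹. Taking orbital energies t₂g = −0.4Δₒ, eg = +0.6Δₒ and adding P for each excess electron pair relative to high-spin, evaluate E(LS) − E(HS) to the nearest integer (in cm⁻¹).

High-spin: t₂g³ eg¹, CFSE = -0.6Δₒ = -16476 cm⁻¹.
For low-spin the configuration is t₂g⁴ eg⁰: orbital energy -1.6 × 27460 = -43936 cm⁻¹, and 1 additional pair relative to high-spin adds 21655 cm⁻¹, giving -22281 cm⁻¹.
Thus E(LS) − E(HS) = -5805 cm⁻¹.

-5805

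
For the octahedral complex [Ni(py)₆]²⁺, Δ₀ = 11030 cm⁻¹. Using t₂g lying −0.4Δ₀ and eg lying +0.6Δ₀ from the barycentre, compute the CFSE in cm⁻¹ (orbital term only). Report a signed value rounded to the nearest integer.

-13236

py is neutral, so the +2 overall charge sits on Ni: oxidation state +2.
Ni sits in group 10; removing 2 electrons leaves Ni²⁺ with 10 − 2 = 8 d electrons.
For octahedral d⁸ the high- and low-spin configurations coincide.
Electron filling gives t₂g⁶ eg².
CFSE(orbital) = 6×(-0.4Δ₀) + 2×(0.6Δ₀) = -1.2Δ₀; with Δ₀ = 11030 cm⁻¹ that is -13236 cm⁻¹.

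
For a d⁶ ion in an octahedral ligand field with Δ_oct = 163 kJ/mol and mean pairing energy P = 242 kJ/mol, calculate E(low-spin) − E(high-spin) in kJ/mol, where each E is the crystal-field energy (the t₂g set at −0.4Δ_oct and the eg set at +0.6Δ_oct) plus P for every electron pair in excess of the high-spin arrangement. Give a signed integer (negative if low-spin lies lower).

158

In the high-spin limit (t₂g⁴ eg²) the orbital term is -0.4Δ_oct = -65 kJ/mol, with no excess pairing.
For low-spin the configuration is t₂g⁶ eg⁰: orbital energy -2.4 × 163 = -391 kJ/mol, and 2 additional pairs relative to high-spin add 484 kJ/mol, giving 93 kJ/mol.
The difference is 93 − (-65) = 158 kJ/mol, so high-spin lies lower.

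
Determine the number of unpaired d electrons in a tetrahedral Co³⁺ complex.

Co is in group 9, so Co³⁺ is d⁶ (9 − 3 = 6).
With tetrahedral geometry the complex is necessarily high-spin.
Configuration: e³ t₂³, giving 4 unpaired electrons.

4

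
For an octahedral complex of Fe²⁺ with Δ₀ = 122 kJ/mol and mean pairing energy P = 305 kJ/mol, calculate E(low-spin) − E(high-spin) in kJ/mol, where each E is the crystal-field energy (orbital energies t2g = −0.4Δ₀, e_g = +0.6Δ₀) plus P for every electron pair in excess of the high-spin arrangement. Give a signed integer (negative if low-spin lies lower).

Fe sits in group 8; removing 2 electrons leaves Fe²⁺ with 8 − 2 = 6 d electrons.
High-spin: t2g^4 e_g^2, CFSE = -0.4Δ₀ = -49 kJ/mol.
For low-spin the configuration is t2g^6 e_g^0: orbital energy -2.4 × 122 = -293 kJ/mol, and 2 additional pairs relative to high-spin add 610 kJ/mol, giving 317 kJ/mol.
Thus E(LS) − E(HS) = 366 kJ/mol.

366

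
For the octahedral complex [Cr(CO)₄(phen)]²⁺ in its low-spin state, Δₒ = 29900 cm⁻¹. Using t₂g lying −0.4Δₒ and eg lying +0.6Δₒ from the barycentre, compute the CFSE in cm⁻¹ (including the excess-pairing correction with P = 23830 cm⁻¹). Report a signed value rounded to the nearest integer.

Ligand charges: 4×(+0) from CO and 1×(+0) from phen sum to +0; with overall charge +2, Cr is +2.
Cr is in group 6, so Cr²⁺ is d⁴ (6 − 2 = 4).
Electron filling gives t₂g⁴ eg⁰.
The orbital stabilization is -1.6Δₒ = -1.6 × 29900 = -47840 cm⁻¹.
Pairing penalty: 1 pair vs 0 in the high-spin reference → 1 extra × P = 23830 cm⁻¹.
Overall CFSE = -47840 + 23830 = -24010 cm⁻¹.

-24010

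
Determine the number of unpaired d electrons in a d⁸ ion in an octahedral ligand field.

Configuration: t2g^6 e_g^2, giving 2 unpaired electrons.

2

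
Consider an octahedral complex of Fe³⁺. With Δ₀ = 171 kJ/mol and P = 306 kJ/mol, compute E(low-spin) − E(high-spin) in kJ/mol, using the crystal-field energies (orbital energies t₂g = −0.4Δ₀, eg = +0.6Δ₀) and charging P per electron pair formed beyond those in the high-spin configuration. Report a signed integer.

270

Fe is in group 8, so Fe³⁺ is d⁵ (8 − 3 = 5).
High-spin d⁵ fills as t₂g³ eg² with CFSE 3(−0.4) + 2(+0.6) = 0.0Δ₀ = 0 kJ/mol.
Low-spin t₂g⁵ eg⁰ gives -2.0Δ₀ = -342 kJ/mol, but forming 2 extra pairs costs 2P = 612 kJ/mol, so E(LS) = -342 + 612 = 270 kJ/mol.
E(LS) − E(HS) = 270 − (0) = 270 kJ/mol.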